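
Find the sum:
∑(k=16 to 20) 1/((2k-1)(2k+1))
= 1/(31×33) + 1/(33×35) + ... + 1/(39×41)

Partial fractions: 1/((2k-1)(2k+1)) = (1/2)[1/(2k-1) - 1/(2k+1)]
The series telescopes:
= (1/2)[1/31 - 1/41]
= 5/1271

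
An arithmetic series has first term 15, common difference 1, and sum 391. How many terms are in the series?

Using S = n/2 × [2a + (n-1)d]
391 = n/2 × [2(15) + (n-1)(1)]
391 = n/2 × [30 + 1n - 1]
782 = n × [29 + 1n]
1n² + (29)n - 782 = 0
Discriminant: Δ = (29)² - 4(1)(-782) = 841 + 3128 = 3969
√Δ = 63
n = [-(29) + √Δ] / (2·1) = (-29 + 63) / 2 = 34 / 2 = 17
(The negative root is discarded since n must be a positive integer.)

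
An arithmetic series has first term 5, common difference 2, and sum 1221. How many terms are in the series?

Using S = n/2 × [2a + (n-1)d]
1221 = n/2 × [2(5) + (n-1)(2)]
1221 = n/2 × [10 + 2n - 2]
2442 = n × [8 + 2n]
2n² + (8)n - 2442 = 0
Discriminant: Δ = (8)² - 4(2)(-2442) = 64 + 19536 = 19600
√Δ = 140
n = [-(8) + √Δ] / (2·2) = (-8 + 140) / 4 = 132 / 4 = 33
(The negative root is discarded since n must be a positive integer.)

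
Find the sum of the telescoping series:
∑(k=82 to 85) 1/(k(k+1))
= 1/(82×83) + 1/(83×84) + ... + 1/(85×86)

Partial fractions: 1/(k(k+1)) = 1/k - 1/(k+1)
The series telescopes:
= (1/82 - 1/83) + (1/83 - 1/84) + ... + (1/85 - 1/86)
= 1/82 - 1/86
= 1/1763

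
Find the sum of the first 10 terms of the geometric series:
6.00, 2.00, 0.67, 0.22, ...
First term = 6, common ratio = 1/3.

Sₙ = a(1 - rⁿ) / (1 - r)
S_10 = 6(1 - (1/3)^10) / (1 - (1/3))
S_10 = 6(1 - (1/59049)) / (2/3)
S_10 = 59048/6561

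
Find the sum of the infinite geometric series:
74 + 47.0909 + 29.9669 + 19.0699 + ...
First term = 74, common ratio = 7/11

For |r| < 1, S = a / (1 - r)
S = 74 / (1 - (7/11))
S = 74 / (4/11)
S = 407/2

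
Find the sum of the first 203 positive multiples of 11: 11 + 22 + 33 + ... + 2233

Factor out 11: = 11(1 + 2 + ... + 203) = 11 × n(n+1)/2
= 11 × 203×204/2
= 11 × 20706
= 227766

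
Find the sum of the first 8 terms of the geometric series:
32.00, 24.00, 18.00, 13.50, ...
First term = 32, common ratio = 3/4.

Sₙ = a(1 - rⁿ) / (1 - r)
S_8 = 32(1 - (3/4)^8) / (1 - (3/4))
S_8 = 32(1 - (6561/65536)) / (1/4)
S_8 = 58975/512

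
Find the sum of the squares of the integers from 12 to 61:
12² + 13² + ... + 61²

Use ∑_{k=1}^{n} k² = n(n+1)(2n+1)/6, then subtract the first 11 terms.
∑_{k=1}^{61} k² = 61×62×123/6 = 77531
∑_{k=1}^{11} k² = 11×12×23/6 = 506
∑_{k=12}^{61} k² = 77531 - 506 = 77025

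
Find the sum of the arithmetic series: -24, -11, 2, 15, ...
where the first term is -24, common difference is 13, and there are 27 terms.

Sₙ = n/2 × (first + last)
Last term = a + (n-1)d = -24 + (27-1)×13 = 314
S_27 = 27/2 × (-24 + 314)
S_27 = 27/2 × 290 = 3915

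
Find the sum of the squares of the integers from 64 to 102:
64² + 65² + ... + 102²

Use ∑_{k=1}^{n} k² = n(n+1)(2n+1)/6, then subtract the first 63 terms.
∑_{k=1}^{102} k² = 102×103×205/6 = 358955
∑_{k=1}^{63} k² = 63×64×127/6 = 85344
∑_{k=64}^{102} k² = 358955 - 85344 = 273611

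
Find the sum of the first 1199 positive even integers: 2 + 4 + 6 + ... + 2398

Sum of first n even numbers = n(n+1)
= 1199×1200
= 1438800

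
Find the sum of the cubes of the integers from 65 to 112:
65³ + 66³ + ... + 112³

Use ∑_{k=1}^{n} k³ = [n(n+1)/2]², then subtract the first 64 terms.
∑_{k=1}^{112} k³ = [112×113/2]² = 6328² = 40043584
∑_{k=1}^{64} k³ = [64×65/2]² = 2080² = 4326400
∑_{k=65}^{112} k³ = 40043584 - 4326400 = 35717184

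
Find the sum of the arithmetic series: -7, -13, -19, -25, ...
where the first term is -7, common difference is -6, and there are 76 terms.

Sₙ = n/2 × (first + last)
Last term = a + (n-1)d = -7 + (76-1)×(-6) = -457
S_76 = 76/2 × (-7 + (-457))
S_76 = 76/2 × (-464) = -17632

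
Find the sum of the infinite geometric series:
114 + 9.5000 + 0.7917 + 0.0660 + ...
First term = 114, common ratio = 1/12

For |r| < 1, S = a / (1 - r)
S = 114 / (1 - (1/12))
S = 114 / (11/12)
S = 1368/11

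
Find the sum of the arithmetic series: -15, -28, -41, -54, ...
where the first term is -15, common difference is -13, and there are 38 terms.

Sₙ = n/2 × (first + last)
Last term = a + (n-1)d = -15 + (38-1)×(-13) = -496
S_38 = 38/2 × (-15 + (-496))
S_38 = 38/2 × (-511) = -9709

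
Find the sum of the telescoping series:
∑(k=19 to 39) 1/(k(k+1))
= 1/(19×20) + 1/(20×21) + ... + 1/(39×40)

Partial fractions: 1/(k(k+1)) = 1/k - 1/(k+1)
The series telescopes:
= (1/19 - 1/20) + (1/20 - 1/21) + ... + (1/39 - 1/40)
= 1/19 - 1/40
= 21/760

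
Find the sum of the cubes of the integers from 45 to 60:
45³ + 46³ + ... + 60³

Use ∑_{k=1}^{n} k³ = [n(n+1)/2]², then subtract the first 44 terms.
∑_{k=1}^{60} k³ = [60×61/2]² = 1830² = 3348900
∑_{k=1}^{44} k³ = [44×45/2]² = 990² = 980100
∑_{k=45}^{60} k³ = 3348900 - 980100 = 2368800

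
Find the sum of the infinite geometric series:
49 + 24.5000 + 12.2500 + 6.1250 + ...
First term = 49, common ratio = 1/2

For |r| < 1, S = a / (1 - r)
S = 49 / (1 - (1/2))
S = 49 / (1/2)
S = 98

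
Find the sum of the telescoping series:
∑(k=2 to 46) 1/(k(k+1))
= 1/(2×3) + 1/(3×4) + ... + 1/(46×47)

Partial fractions: 1/(k(k+1)) = 1/k - 1/(k+1)
The series telescopes:
= (1/2 - 1/3) + (1/3 - 1/4) + ... + (1/46 - 1/47)
= 1/2 - 1/47
= 45/94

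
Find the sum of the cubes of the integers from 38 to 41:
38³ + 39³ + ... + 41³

Use ∑_{k=1}^{n} k³ = [n(n+1)/2]², then subtract the first 37 terms.
∑_{k=1}^{41} k³ = [41×42/2]² = 861² = 741321
∑_{k=1}^{37} k³ = [37×38/2]² = 703² = 494209
∑_{k=38}^{41} k³ = 741321 - 494209 = 247112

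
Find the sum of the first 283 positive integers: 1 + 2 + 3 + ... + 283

Formula: ∑k = n(n+1)/2
= 283×284/2
= 80372/2
= 40186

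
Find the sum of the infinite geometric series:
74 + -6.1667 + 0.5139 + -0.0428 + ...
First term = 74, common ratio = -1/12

For |r| < 1, S = a / (1 - r)
S = 74 / (1 - (-1/12))
S = 74 / (13/12)
S = 888/13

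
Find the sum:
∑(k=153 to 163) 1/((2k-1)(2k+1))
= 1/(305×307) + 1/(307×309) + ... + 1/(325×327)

Partial fractions: 1/((2k-1)(2k+1)) = (1/2)[1/(2k-1) - 1/(2k+1)]
The series telescopes:
= (1/2)[1/305 - 1/327]
= 11/99735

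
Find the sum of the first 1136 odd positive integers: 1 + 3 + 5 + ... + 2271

Sum of first n odd numbers = n²
= 1136²
= 1290496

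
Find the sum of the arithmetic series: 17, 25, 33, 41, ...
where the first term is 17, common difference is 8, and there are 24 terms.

Sₙ = n/2 × (first + last)
Last term = a + (n-1)d = 17 + (24-1)×8 = 201
S_24 = 24/2 × (17 + 201)
S_24 = 24/2 × 218 = 2616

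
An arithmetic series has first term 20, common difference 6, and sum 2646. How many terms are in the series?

Using S = n/2 × [2a + (n-1)d]
2646 = n/2 × [2(20) + (n-1)(6)]
2646 = n/2 × [40 + 6n - 6]
5292 = n × [34 + 6n]
6n² + (34)n - 5292 = 0
Discriminant: Δ = (34)² - 4(6)(-5292) = 1156 + 127008 = 128164
√Δ = 358
n = [-(34) + √Δ] / (2·6) = (-34 + 358) / 12 = 324 / 12 = 27
(The negative root is discarded since n must be a positive integer.)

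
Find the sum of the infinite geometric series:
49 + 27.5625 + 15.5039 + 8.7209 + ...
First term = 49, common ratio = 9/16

For |r| < 1, S = a / (1 - r)
S = 49 / (1 - (9/16))
S = 49 / (7/16)
S = 112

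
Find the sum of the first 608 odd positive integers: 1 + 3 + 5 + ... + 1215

Sum of first n odd numbers = n²
= 608²
= 369664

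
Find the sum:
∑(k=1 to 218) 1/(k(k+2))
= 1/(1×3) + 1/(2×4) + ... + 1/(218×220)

Partial fractions: 1/(k(k+2)) = (1/2)[1/k - 1/(k+2)]
Telescoping leaves the first two and last two terms:
= (1/2)[1/1 + 1/2 - 1/219 - 1/220]
= 71831/96360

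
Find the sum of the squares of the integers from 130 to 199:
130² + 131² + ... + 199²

Use ∑_{k=1}^{n} k² = n(n+1)(2n+1)/6, then subtract the first 129 terms.
∑_{k=1}^{199} k² = 199×200×399/6 = 2646700
∑_{k=1}^{129} k² = 129×130×259/6 = 723905
∑_{k=130}^{199} k² = 2646700 - 723905 = 1922795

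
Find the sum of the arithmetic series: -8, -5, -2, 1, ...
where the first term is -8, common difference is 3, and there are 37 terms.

Sₙ = n/2 × (first + last)
Last term = a + (n-1)d = -8 + (37-1)×3 = 100
S_37 = 37/2 × (-8 + 100)
S_37 = 37/2 × 92 = 1702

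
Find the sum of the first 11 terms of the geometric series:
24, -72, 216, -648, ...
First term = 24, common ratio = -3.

Sₙ = a(1 - rⁿ) / (1 - r)
S_11 = 24(1 - (-3)^11) / (1 - (-3))
S_11 = 24(1 - (-177147)) / (4)
S_11 = 1062888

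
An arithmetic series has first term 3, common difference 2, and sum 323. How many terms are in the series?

Using S = n/2 × [2a + (n-1)d]
323 = n/2 × [2(3) + (n-1)(2)]
323 = n/2 × [6 + 2n - 2]
646 = n × [4 + 2n]
2n² + (4)n - 646 = 0
Discriminant: Δ = (4)² - 4(2)(-646) = 16 + 5168 = 5184
√Δ = 72
n = [-(4) + √Δ] / (2·2) = (-4 + 72) / 4 = 68 / 4 = 17
(The negative root is discarded since n must be a positive integer.)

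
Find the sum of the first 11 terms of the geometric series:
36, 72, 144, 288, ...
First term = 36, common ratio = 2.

Sₙ = a(1 - rⁿ) / (1 - r)
S_11 = 36(1 - 2^11) / (1 - 2)
S_11 = 36(1 - 2048) / (-1)
S_11 = 73692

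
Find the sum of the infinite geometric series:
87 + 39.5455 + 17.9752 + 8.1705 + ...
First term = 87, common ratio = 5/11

For |r| < 1, S = a / (1 - r)
S = 87 / (1 - (5/11))
S = 87 / (6/11)
S = 319/2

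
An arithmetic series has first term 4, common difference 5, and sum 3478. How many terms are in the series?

Using S = n/2 × [2a + (n-1)d]
3478 = n/2 × [2(4) + (n-1)(5)]
3478 = n/2 × [8 + 5n - 5]
6956 = n × [3 + 5n]
5n² + (3)n - 6956 = 0
Discriminant: Δ = (3)² - 4(5)(-6956) = 9 + 139120 = 139129
√Δ = 373
n = [-(3) + √Δ] / (2·5) = (-3 + 373) / 10 = 370 / 10 = 37
(The negative root is discarded since n must be a positive integer.)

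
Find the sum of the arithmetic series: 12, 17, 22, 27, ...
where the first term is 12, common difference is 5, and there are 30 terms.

Sₙ = n/2 × (first + last)
Last term = a + (n-1)d = 12 + (30-1)×5 = 157
S_30 = 30/2 × (12 + 157)
S_30 = 30/2 × 169 = 2535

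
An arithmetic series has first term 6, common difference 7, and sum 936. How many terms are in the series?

Using S = n/2 × [2a + (n-1)d]
936 = n/2 × [2(6) + (n-1)(7)]
936 = n/2 × [12 + 7n - 7]
1872 = n × [5 + 7n]
7n² + (5)n - 1872 = 0
Discriminant: Δ = (5)² - 4(7)(-1872) = 25 + 52416 = 52441
√Δ = 229
n = [-(5) + √Δ] / (2·7) = (-5 + 229) / 14 = 224 / 14 = 16
(The negative root is discarded since n must be a positive integer.)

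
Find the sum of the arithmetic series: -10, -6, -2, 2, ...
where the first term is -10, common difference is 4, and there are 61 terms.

Sₙ = n/2 × (first + last)
Last term = a + (n-1)d = -10 + (61-1)×4 = 230
S_61 = 61/2 × (-10 + 230)
S_61 = 61/2 × 220 = 6710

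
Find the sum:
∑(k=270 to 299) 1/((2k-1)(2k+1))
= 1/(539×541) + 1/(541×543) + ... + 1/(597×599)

Partial fractions: 1/((2k-1)(2k+1)) = (1/2)[1/(2k-1) - 1/(2k+1)]
The series telescopes:
= (1/2)[1/539 - 1/599]
= 30/322861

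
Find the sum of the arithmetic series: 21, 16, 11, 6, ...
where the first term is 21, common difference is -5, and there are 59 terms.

Sₙ = n/2 × (first + last)
Last term = a + (n-1)d = 21 + (59-1)×(-5) = -269
S_59 = 59/2 × (21 + (-269))
S_59 = 59/2 × (-248) = -7316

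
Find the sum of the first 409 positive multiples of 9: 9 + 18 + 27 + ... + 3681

Factor out 9: = 9(1 + 2 + ... + 409) = 9 × n(n+1)/2
= 9 × 409×410/2
= 9 × 83845
= 754605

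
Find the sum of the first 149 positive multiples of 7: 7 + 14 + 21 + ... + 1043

Factor out 7: = 7(1 + 2 + ... + 149) = 7 × n(n+1)/2
= 7 × 149×150/2
= 7 × 11175
= 78225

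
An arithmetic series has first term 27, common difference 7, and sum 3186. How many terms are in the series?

Using S = n/2 × [2a + (n-1)d]
3186 = n/2 × [2(27) + (n-1)(7)]
3186 = n/2 × [54 + 7n - 7]
6372 = n × [47 + 7n]
7n² + (47)n - 6372 = 0
Discriminant: Δ = (47)² - 4(7)(-6372) = 2209 + 178416 = 180625
√Δ = 425
n = [-(47) + √Δ] / (2·7) = (-47 + 425) / 14 = 378 / 14 = 27
(The negative root is discarded since n must be a positive integer.)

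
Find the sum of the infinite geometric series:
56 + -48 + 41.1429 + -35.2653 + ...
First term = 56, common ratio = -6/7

For |r| < 1, S = a / (1 - r)
S = 56 / (1 - (-6/7))
S = 56 / (13/7)
S = 392/13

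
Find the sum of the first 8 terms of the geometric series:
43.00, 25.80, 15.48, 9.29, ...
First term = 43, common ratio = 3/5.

Sₙ = a(1 - rⁿ) / (1 - r)
S_8 = 43(1 - (3/5)^8) / (1 - (3/5))
S_8 = 43(1 - (6561/390625)) / (2/5)
S_8 = 8257376/78125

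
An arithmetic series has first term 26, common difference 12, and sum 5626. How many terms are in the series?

Using S = n/2 × [2a + (n-1)d]
5626 = n/2 × [2(26) + (n-1)(12)]
5626 = n/2 × [52 + 12n - 12]
11252 = n × [40 + 12n]
12n² + (40)n - 11252 = 0
Discriminant: Δ = (40)² - 4(12)(-11252) = 1600 + 540096 = 541696
√Δ = 736
n = [-(40) + √Δ] / (2·12) = (-40 + 736) / 24 = 696 / 24 = 29
(The negative root is discarded since n must be a positive integer.)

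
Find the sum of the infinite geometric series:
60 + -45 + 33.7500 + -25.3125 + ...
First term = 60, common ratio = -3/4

For |r| < 1, S = a / (1 - r)
S = 60 / (1 - (-3/4))
S = 60 / (7/4)
S = 240/7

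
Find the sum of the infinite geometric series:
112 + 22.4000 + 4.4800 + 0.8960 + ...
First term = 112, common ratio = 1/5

For |r| < 1, S = a / (1 - r)
S = 112 / (1 - (1/5))
S = 112 / (4/5)
S = 140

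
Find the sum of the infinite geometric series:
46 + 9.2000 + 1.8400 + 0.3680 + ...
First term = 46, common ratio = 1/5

For |r| < 1, S = a / (1 - r)
S = 46 / (1 - (1/5))
S = 46 / (4/5)
S = 115/2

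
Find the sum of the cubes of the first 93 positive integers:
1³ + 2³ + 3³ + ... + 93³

Formula: ∑k³ = [n(n+1)/2]²
= [93×94/2]²
= 4371²
= 19105641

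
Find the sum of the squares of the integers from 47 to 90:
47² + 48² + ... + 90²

Use ∑_{k=1}^{n} k² = n(n+1)(2n+1)/6, then subtract the first 46 terms.
∑_{k=1}^{90} k² = 90×91×181/6 = 247065
∑_{k=1}^{46} k² = 46×47×93/6 = 33511
∑_{k=47}^{90} k² = 247065 - 33511 = 213554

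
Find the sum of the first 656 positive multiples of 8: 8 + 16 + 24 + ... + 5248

Factor out 8: = 8(1 + 2 + ... + 656) = 8 × n(n+1)/2
= 8 × 656×657/2
= 8 × 215496
= 1723968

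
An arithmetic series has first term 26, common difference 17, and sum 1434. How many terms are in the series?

Using S = n/2 × [2a + (n-1)d]
1434 = n/2 × [2(26) + (n-1)(17)]
1434 = n/2 × [52 + 17n - 17]
2868 = n × [35 + 17n]
17n² + (35)n - 2868 = 0
Discriminant: Δ = (35)² - 4(17)(-2868) = 1225 + 195024 = 196249
√Δ = 443
n = [-(35) + √Δ] / (2·17) = (-35 + 443) / 34 = 408 / 34 = 12
(The negative root is discarded since n must be a positive integer.)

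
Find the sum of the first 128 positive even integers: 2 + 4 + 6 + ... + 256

Sum of first n even numbers = n(n+1)
= 128×129
= 16512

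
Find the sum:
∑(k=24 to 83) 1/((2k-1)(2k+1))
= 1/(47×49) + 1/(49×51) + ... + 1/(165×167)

Partial fractions: 1/((2k-1)(2k+1)) = (1/2)[1/(2k-1) - 1/(2k+1)]
The series telescopes:
= (1/2)[1/47 - 1/167]
= 60/7849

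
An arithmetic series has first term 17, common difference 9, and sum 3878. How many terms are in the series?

Using S = n/2 × [2a + (n-1)d]
3878 = n/2 × [2(17) + (n-1)(9)]
3878 = n/2 × [34 + 9n - 9]
7756 = n × [25 + 9n]
9n² + (25)n - 7756 = 0
Discriminant: Δ = (25)² - 4(9)(-7756) = 625 + 279216 = 279841
√Δ = 529
n = [-(25) + √Δ] / (2·9) = (-25 + 529) / 18 = 504 / 18 = 28
(The negative root is discarded since n must be a positive integer.)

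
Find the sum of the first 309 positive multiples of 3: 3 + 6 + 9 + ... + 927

Factor out 3: = 3(1 + 2 + ... + 309) = 3 × n(n+1)/2
= 3 × 309×310/2
= 3 × 47895
= 143685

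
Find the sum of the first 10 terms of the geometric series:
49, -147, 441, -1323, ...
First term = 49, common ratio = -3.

Sₙ = a(1 - rⁿ) / (1 - r)
S_10 = 49(1 - (-3)^10) / (1 - (-3))
S_10 = 49(1 - 59049) / (4)
S_10 = -723338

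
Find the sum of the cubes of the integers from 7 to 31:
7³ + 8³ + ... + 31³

Use ∑_{k=1}^{n} k³ = [n(n+1)/2]², then subtract the first 6 terms.
∑_{k=1}^{31} k³ = [31×32/2]² = 496² = 246016
∑_{k=1}^{6} k³ = [6×7/2]² = 21² = 441
∑_{k=7}^{31} k³ = 246016 - 441 = 245575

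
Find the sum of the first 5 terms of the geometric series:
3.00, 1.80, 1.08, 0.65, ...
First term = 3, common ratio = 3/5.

Sₙ = a(1 - rⁿ) / (1 - r)
S_5 = 3(1 - (3/5)^5) / (1 - (3/5))
S_5 = 3(1 - (243/3125)) / (2/5)
S_5 = 4323/625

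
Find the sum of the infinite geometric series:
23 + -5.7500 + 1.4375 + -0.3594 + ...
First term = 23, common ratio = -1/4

For |r| < 1, S = a / (1 - r)
S = 23 / (1 - (-1/4))
S = 23 / (5/4)
S = 92/5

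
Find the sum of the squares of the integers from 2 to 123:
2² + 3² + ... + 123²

Use ∑_{k=1}^{n} k² = n(n+1)(2n+1)/6, then subtract the first 1 terms.
∑_{k=1}^{123} k² = 123×124×247/6 = 627874
∑_{k=1}^{1} k² = 1×2×3/6 = 1
∑_{k=2}^{123} k² = 627874 - 1 = 627873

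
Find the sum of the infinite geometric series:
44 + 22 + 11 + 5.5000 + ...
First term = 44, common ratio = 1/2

For |r| < 1, S = a / (1 - r)
S = 44 / (1 - (1/2))
S = 44 / (1/2)
S = 88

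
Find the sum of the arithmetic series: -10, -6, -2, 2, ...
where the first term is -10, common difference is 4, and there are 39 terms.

Sₙ = n/2 × (first + last)
Last term = a + (n-1)d = -10 + (39-1)×4 = 142
S_39 = 39/2 × (-10 + 142)
S_39 = 39/2 × 132 = 2574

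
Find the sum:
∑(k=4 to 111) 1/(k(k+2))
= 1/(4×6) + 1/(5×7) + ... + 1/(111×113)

Partial fractions: 1/(k(k+2)) = (1/2)[1/k - 1/(k+2)]
Telescoping leaves the first two and last two terms:
= (1/2)[1/4 + 1/5 - 1/112 - 1/113]
= 27351/126560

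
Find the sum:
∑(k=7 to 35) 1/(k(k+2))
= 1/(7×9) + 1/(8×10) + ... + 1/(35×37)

Partial fractions: 1/(k(k+2)) = (1/2)[1/k - 1/(k+2)]
Telescoping leaves the first two and last two terms:
= (1/2)[1/7 + 1/8 - 1/36 - 1/37]
= 3973/37296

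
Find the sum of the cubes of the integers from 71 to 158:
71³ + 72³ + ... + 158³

Use ∑_{k=1}^{n} k³ = [n(n+1)/2]², then subtract the first 70 terms.
∑_{k=1}^{158} k³ = [158×159/2]² = 12561² = 157778721
∑_{k=1}^{70} k³ = [70×71/2]² = 2485² = 6175225
∑_{k=71}^{158} k³ = 157778721 - 6175225 = 151603496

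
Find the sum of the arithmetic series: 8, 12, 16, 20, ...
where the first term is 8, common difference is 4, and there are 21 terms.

Sₙ = n/2 × (first + last)
Last term = a + (n-1)d = 8 + (21-1)×4 = 88
S_21 = 21/2 × (8 + 88)
S_21 = 21/2 × 96 = 1008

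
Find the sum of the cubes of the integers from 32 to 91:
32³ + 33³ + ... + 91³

Use ∑_{k=1}^{n} k³ = [n(n+1)/2]², then subtract the first 31 terms.
∑_{k=1}^{91} k³ = [91×92/2]² = 4186² = 17522596
∑_{k=1}^{31} k³ = [31×32/2]² = 496² = 246016
∑_{k=32}^{91} k³ = 17522596 - 246016 = 17276580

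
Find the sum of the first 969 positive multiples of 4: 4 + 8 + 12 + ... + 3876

Factor out 4: = 4(1 + 2 + ... + 969) = 4 × n(n+1)/2
= 4 × 969×970/2
= 4 × 469965
= 1879860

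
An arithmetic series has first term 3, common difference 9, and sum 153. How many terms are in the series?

Using S = n/2 × [2a + (n-1)d]
153 = n/2 × [2(3) + (n-1)(9)]
153 = n/2 × [6 + 9n - 9]
306 = n × [-3 + 9n]
9n² + (-3)n - 306 = 0
Discriminant: Δ = (-3)² - 4(9)(-306) = 9 + 11016 = 11025
√Δ = 105
n = [-(-3) + √Δ] / (2·9) = (3 + 105) / 18 = 108 / 18 = 6
(The negative root is discarded since n must be a positive integer.)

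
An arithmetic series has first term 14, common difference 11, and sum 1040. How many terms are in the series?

Using S = n/2 × [2a + (n-1)d]
1040 = n/2 × [2(14) + (n-1)(11)]
1040 = n/2 × [28 + 11n - 11]
2080 = n × [17 + 11n]
11n² + (17)n - 2080 = 0
Discriminant: Δ = (17)² - 4(11)(-2080) = 289 + 91520 = 91809
√Δ = 303
n = [-(17) + √Δ] / (2·11) = (-17 + 303) / 22 = 286 / 22 = 13
(The negative root is discarded since n must be a positive integer.)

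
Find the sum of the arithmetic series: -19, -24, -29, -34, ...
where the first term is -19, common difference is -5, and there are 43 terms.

Sₙ = n/2 × (first + last)
Last term = a + (n-1)d = -19 + (43-1)×(-5) = -229
S_43 = 43/2 × (-19 + (-229))
S_43 = 43/2 × (-248) = -5332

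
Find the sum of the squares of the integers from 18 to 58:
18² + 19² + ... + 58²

Use ∑_{k=1}^{n} k² = n(n+1)(2n+1)/6, then subtract the first 17 terms.
∑_{k=1}^{58} k² = 58×59×117/6 = 66729
∑_{k=1}^{17} k² = 17×18×35/6 = 1785
∑_{k=18}^{58} k² = 66729 - 1785 = 64944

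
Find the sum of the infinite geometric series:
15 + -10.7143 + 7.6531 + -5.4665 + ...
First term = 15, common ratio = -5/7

For |r| < 1, S = a / (1 - r)
S = 15 / (1 - (-5/7))
S = 15 / (12/7)
S = 35/4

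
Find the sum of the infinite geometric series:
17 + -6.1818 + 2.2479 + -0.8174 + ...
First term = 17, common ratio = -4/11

For |r| < 1, S = a / (1 - r)
S = 17 / (1 - (-4/11))
S = 17 / (15/11)
S = 187/15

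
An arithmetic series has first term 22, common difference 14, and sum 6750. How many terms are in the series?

Using S = n/2 × [2a + (n-1)d]
6750 = n/2 × [2(22) + (n-1)(14)]
6750 = n/2 × [44 + 14n - 14]
13500 = n × [30 + 14n]
14n² + (30)n - 13500 = 0
Discriminant: Δ = (30)² - 4(14)(-13500) = 900 + 756000 = 756900
√Δ = 870
n = [-(30) + √Δ] / (2·14) = (-30 + 870) / 28 = 840 / 28 = 30
(The negative root is discarded since n must be a positive integer.)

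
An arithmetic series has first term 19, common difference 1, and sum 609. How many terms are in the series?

Using S = n/2 × [2a + (n-1)d]
609 = n/2 × [2(19) + (n-1)(1)]
609 = n/2 × [38 + 1n - 1]
1218 = n × [37 + 1n]
1n² + (37)n - 1218 = 0
Discriminant: Δ = (37)² - 4(1)(-1218) = 1369 + 4872 = 6241
√Δ = 79
n = [-(37) + √Δ] / (2·1) = (-37 + 79) / 2 = 42 / 2 = 21
(The negative root is discarded since n must be a positive integer.)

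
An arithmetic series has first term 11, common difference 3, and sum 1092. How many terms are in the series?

Using S = n/2 × [2a + (n-1)d]
1092 = n/2 × [2(11) + (n-1)(3)]
1092 = n/2 × [22 + 3n - 3]
2184 = n × [19 + 3n]
3n² + (19)n - 2184 = 0
Discriminant: Δ = (19)² - 4(3)(-2184) = 361 + 26208 = 26569
√Δ = 163
n = [-(19) + √Δ] / (2·3) = (-19 + 163) / 6 = 144 / 6 = 24
(The negative root is discarded since n must be a positive integer.)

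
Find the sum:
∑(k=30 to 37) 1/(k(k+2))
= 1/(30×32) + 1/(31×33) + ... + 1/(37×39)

Partial fractions: 1/(k(k+2)) = (1/2)[1/k - 1/(k+2)]
Telescoping leaves the first two and last two terms:
= (1/2)[1/30 + 1/31 - 1/38 - 1/39]
= 261/38285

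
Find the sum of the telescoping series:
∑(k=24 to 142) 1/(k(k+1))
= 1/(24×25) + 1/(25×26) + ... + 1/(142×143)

Partial fractions: 1/(k(k+1)) = 1/k - 1/(k+1)
The series telescopes:
= (1/24 - 1/25) + (1/25 - 1/26) + ... + (1/142 - 1/143)
= 1/24 - 1/143
= 119/3432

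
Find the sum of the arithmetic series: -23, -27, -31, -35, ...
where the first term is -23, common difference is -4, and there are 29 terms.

Sₙ = n/2 × (first + last)
Last term = a + (n-1)d = -23 + (29-1)×(-4) = -135
S_29 = 29/2 × (-23 + (-135))
S_29 = 29/2 × (-158) = -2291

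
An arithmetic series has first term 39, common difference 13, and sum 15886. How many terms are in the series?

Using S = n/2 × [2a + (n-1)d]
15886 = n/2 × [2(39) + (n-1)(13)]
15886 = n/2 × [78 + 13n - 13]
31772 = n × [65 + 13n]
13n² + (65)n - 31772 = 0
Discriminant: Δ = (65)² - 4(13)(-31772) = 4225 + 1652144 = 1656369
√Δ = 1287
n = [-(65) + √Δ] / (2·13) = (-65 + 1287) / 26 = 1222 / 26 = 47
(The negative root is discarded since n must be a positive integer.)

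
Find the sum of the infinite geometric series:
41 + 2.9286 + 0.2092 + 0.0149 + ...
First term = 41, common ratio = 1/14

For |r| < 1, S = a / (1 - r)
S = 41 / (1 - (1/14))
S = 41 / (13/14)
S = 574/13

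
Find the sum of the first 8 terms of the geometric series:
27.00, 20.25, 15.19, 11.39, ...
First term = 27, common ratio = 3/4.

Sₙ = a(1 - rⁿ) / (1 - r)
S_8 = 27(1 - (3/4)^8) / (1 - (3/4))
S_8 = 27(1 - (6561/65536)) / (1/4)
S_8 = 1592325/16384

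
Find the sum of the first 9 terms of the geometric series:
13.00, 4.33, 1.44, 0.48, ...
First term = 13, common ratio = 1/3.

Sₙ = a(1 - rⁿ) / (1 - r)
S_9 = 13(1 - (1/3)^9) / (1 - (1/3))
S_9 = 13(1 - (1/19683)) / (2/3)
S_9 = 127933/6561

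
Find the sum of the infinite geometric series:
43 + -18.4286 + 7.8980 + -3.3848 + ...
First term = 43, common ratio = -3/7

For |r| < 1, S = a / (1 - r)
S = 43 / (1 - (-3/7))
S = 43 / (10/7)
S = 301/10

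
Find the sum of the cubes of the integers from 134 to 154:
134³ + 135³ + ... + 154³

Use ∑_{k=1}^{n} k³ = [n(n+1)/2]², then subtract the first 133 terms.
∑_{k=1}^{154} k³ = [154×155/2]² = 11935² = 142444225
∑_{k=1}^{133} k³ = [133×134/2]² = 8911² = 79405921
∑_{k=134}^{154} k³ = 142444225 - 79405921 = 63038304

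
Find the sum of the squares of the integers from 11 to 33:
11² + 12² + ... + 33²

Use ∑_{k=1}^{n} k² = n(n+1)(2n+1)/6, then subtract the first 10 terms.
∑_{k=1}^{33} k² = 33×34×67/6 = 12529
∑_{k=1}^{10} k² = 10×11×21/6 = 385
∑_{k=11}^{33} k² = 12529 - 385 = 12144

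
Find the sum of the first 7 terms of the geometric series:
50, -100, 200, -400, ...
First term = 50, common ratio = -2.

Sₙ = a(1 - rⁿ) / (1 - r)
S_7 = 50(1 - (-2)^7) / (1 - (-2))
S_7 = 50(1 - (-128)) / (3)
S_7 = 2150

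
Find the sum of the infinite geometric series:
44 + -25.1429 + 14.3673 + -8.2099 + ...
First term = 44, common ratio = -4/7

For |r| < 1, S = a / (1 - r)
S = 44 / (1 - (-4/7))
S = 44 / (11/7)
S = 28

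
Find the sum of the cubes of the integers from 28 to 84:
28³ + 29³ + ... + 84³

Use ∑_{k=1}^{n} k³ = [n(n+1)/2]², then subtract the first 27 terms.
∑_{k=1}^{84} k³ = [84×85/2]² = 3570² = 12744900
∑_{k=1}^{27} k³ = [27×28/2]² = 378² = 142884
∑_{k=28}^{84} k³ = 12744900 - 142884 = 12602016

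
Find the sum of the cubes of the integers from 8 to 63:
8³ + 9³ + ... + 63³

Use ∑_{k=1}^{n} k³ = [n(n+1)/2]², then subtract the first 7 terms.
∑_{k=1}^{63} k³ = [63×64/2]² = 2016² = 4064256
∑_{k=1}^{7} k³ = [7×8/2]² = 28² = 784
∑_{k=8}^{63} k³ = 4064256 - 784 = 4063472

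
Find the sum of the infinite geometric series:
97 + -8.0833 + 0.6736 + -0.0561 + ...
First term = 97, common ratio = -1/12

For |r| < 1, S = a / (1 - r)
S = 97 / (1 - (-1/12))
S = 97 / (13/12)
S = 1164/13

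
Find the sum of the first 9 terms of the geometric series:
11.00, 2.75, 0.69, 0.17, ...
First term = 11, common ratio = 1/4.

Sₙ = a(1 - rⁿ) / (1 - r)
S_9 = 11(1 - (1/4)^9) / (1 - (1/4))
S_9 = 11(1 - (1/262144)) / (3/4)
S_9 = 961191/65536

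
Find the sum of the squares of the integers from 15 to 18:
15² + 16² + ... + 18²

Use ∑_{k=1}^{n} k² = n(n+1)(2n+1)/6, then subtract the first 14 terms.
∑_{k=1}^{18} k² = 18×19×37/6 = 2109
∑_{k=1}^{14} k² = 14×15×29/6 = 1015
∑_{k=15}^{18} k² = 2109 - 1015 = 1094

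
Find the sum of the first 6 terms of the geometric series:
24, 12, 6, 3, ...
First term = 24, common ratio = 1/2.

Sₙ = a(1 - rⁿ) / (1 - r)
S_6 = 24(1 - (1/2)^6) / (1 - (1/2))
S_6 = 24(1 - (1/64)) / (1/2)
S_6 = 189/4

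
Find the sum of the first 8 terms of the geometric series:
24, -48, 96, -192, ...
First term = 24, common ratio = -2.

Sₙ = a(1 - rⁿ) / (1 - r)
S_8 = 24(1 - (-2)^8) / (1 - (-2))
S_8 = 24(1 - 256) / (3)
S_8 = -2040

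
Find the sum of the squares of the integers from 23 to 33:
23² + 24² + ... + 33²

Use ∑_{k=1}^{n} k² = n(n+1)(2n+1)/6, then subtract the first 22 terms.
∑_{k=1}^{33} k² = 33×34×67/6 = 12529
∑_{k=1}^{22} k² = 22×23×45/6 = 3795
∑_{k=23}^{33} k² = 12529 - 3795 = 8734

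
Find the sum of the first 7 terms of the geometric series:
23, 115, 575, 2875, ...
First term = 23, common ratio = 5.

Sₙ = a(1 - rⁿ) / (1 - r)
S_7 = 23(1 - 5^7) / (1 - 5)
S_7 = 23(1 - 78125) / (-4)
S_7 = 449213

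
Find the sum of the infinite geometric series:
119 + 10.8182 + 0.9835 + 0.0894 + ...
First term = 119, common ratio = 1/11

For |r| < 1, S = a / (1 - r)
S = 119 / (1 - (1/11))
S = 119 / (10/11)
S = 1309/10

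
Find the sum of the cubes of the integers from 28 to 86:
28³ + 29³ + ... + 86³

Use ∑_{k=1}^{n} k³ = [n(n+1)/2]², then subtract the first 27 terms.
∑_{k=1}^{86} k³ = [86×87/2]² = 3741² = 13995081
∑_{k=1}^{27} k³ = [27×28/2]² = 378² = 142884
∑_{k=28}^{86} k³ = 13995081 - 142884 = 13852197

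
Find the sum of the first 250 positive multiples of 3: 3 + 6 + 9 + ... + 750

Factor out 3: = 3(1 + 2 + ... + 250) = 3 × n(n+1)/2
= 3 × 250×251/2
= 3 × 31375
= 94125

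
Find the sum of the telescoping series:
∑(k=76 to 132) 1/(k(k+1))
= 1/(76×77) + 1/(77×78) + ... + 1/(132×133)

Partial fractions: 1/(k(k+1)) = 1/k - 1/(k+1)
The series telescopes:
= (1/76 - 1/77) + (1/77 - 1/78) + ... + (1/132 - 1/133)
= 1/76 - 1/133
= 3/532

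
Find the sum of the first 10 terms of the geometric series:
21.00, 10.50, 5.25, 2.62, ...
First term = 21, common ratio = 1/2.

Sₙ = a(1 - rⁿ) / (1 - r)
S_10 = 21(1 - (1/2)^10) / (1 - (1/2))
S_10 = 21(1 - (1/1024)) / (1/2)
S_10 = 21483/512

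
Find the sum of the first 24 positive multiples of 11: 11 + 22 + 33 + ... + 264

Factor out 11: = 11(1 + 2 + ... + 24) = 11 × n(n+1)/2
= 11 × 24×25/2
= 11 × 300
= 3300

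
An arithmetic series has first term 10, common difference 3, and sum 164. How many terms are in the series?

Using S = n/2 × [2a + (n-1)d]
164 = n/2 × [2(10) + (n-1)(3)]
164 = n/2 × [20 + 3n - 3]
328 = n × [17 + 3n]
3n² + (17)n - 328 = 0
Discriminant: Δ = (17)² - 4(3)(-328) = 289 + 3936 = 4225
√Δ = 65
n = [-(17) + √Δ] / (2·3) = (-17 + 65) / 6 = 48 / 6 = 8
(The negative root is discarded since n must be a positive integer.)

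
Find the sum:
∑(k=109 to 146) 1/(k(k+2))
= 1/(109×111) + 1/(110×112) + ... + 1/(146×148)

Partial fractions: 1/(k(k+2)) = (1/2)[1/k - 1/(k+2)]
Telescoping leaves the first two and last two terms:
= (1/2)[1/109 + 1/110 - 1/147 - 1/148]
= 613757/260854440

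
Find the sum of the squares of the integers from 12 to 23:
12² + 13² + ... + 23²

Use ∑_{k=1}^{n} k² = n(n+1)(2n+1)/6, then subtract the first 11 terms.
∑_{k=1}^{23} k² = 23×24×47/6 = 4324
∑_{k=1}^{11} k² = 11×12×23/6 = 506
∑_{k=12}^{23} k² = 4324 - 506 = 3818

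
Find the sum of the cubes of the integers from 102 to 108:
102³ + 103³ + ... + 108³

Use ∑_{k=1}^{n} k³ = [n(n+1)/2]², then subtract the first 101 terms.
∑_{k=1}^{108} k³ = [108×109/2]² = 5886² = 34644996
∑_{k=1}^{101} k³ = [101×102/2]² = 5151² = 26532801
∑_{k=102}^{108} k³ = 34644996 - 26532801 = 8112195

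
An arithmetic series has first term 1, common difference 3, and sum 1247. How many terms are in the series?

Using S = n/2 × [2a + (n-1)d]
1247 = n/2 × [2(1) + (n-1)(3)]
1247 = n/2 × [2 + 3n - 3]
2494 = n × [-1 + 3n]
3n² + (-1)n - 2494 = 0
Discriminant: Δ = (-1)² - 4(3)(-2494) = 1 + 29928 = 29929
√Δ = 173
n = [-(-1) + √Δ] / (2·3) = (1 + 173) / 6 = 174 / 6 = 29
(The negative root is discarded since n must be a positive integer.)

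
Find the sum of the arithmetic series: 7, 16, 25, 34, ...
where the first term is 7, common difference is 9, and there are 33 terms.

Sₙ = n/2 × (first + last)
Last term = a + (n-1)d = 7 + (33-1)×9 = 295
S_33 = 33/2 × (7 + 295)
S_33 = 33/2 × 302 = 4983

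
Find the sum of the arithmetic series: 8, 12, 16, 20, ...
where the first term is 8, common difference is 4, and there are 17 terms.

Sₙ = n/2 × (first + last)
Last term = a + (n-1)d = 8 + (17-1)×4 = 72
S_17 = 17/2 × (8 + 72)
S_17 = 17/2 × 80 = 680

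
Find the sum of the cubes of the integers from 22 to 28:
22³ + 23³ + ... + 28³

Use ∑_{k=1}^{n} k³ = [n(n+1)/2]², then subtract the first 21 terms.
∑_{k=1}^{28} k³ = [28×29/2]² = 406² = 164836
∑_{k=1}^{21} k³ = [21×22/2]² = 231² = 53361
∑_{k=22}^{28} k³ = 164836 - 53361 = 111475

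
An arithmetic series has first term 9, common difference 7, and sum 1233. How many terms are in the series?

Using S = n/2 × [2a + (n-1)d]
1233 = n/2 × [2(9) + (n-1)(7)]
1233 = n/2 × [18 + 7n - 7]
2466 = n × [11 + 7n]
7n² + (11)n - 2466 = 0
Discriminant: Δ = (11)² - 4(7)(-2466) = 121 + 69048 = 69169
√Δ = 263
n = [-(11) + √Δ] / (2·7) = (-11 + 263) / 14 = 252 / 14 = 18
(The negative root is discarded since n must be a positive integer.)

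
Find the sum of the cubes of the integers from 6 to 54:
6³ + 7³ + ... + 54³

Use ∑_{k=1}^{n} k³ = [n(n+1)/2]², then subtract the first 5 terms.
∑_{k=1}^{54} k³ = [54×55/2]² = 1485² = 2205225
∑_{k=1}^{5} k³ = [5×6/2]² = 15² = 225
∑_{k=6}^{54} k³ = 2205225 - 225 = 2205000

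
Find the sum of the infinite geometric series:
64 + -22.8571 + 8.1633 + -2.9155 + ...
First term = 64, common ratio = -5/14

For |r| < 1, S = a / (1 - r)
S = 64 / (1 - (-5/14))
S = 64 / (19/14)
S = 896/19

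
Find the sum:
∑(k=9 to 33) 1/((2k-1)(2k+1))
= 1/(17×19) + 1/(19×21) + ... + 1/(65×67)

Partial fractions: 1/((2k-1)(2k+1)) = (1/2)[1/(2k-1) - 1/(2k+1)]
The series telescopes:
= (1/2)[1/17 - 1/67]
= 25/1139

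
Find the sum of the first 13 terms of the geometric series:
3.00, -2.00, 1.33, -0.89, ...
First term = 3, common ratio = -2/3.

Sₙ = a(1 - rⁿ) / (1 - r)
S_13 = 3(1 - (-2/3)^13) / (1 - (-2/3))
S_13 = 3(1 - (-8192/1594323)) / (5/3)
S_13 = 320503/177147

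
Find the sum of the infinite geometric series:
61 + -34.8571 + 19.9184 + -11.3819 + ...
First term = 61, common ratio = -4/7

For |r| < 1, S = a / (1 - r)
S = 61 / (1 - (-4/7))
S = 61 / (11/7)
S = 427/11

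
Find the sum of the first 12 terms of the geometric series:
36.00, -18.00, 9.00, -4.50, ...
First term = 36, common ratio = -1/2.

Sₙ = a(1 - rⁿ) / (1 - r)
S_12 = 36(1 - (-1/2)^12) / (1 - (-1/2))
S_12 = 36(1 - (1/4096)) / (3/2)
S_12 = 12285/512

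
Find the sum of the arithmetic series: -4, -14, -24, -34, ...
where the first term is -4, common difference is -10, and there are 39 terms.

Sₙ = n/2 × (first + last)
Last term = a + (n-1)d = -4 + (39-1)×(-10) = -384
S_39 = 39/2 × (-4 + (-384))
S_39 = 39/2 × (-388) = -7566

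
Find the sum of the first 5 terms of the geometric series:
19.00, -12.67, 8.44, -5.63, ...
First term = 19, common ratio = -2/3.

Sₙ = a(1 - rⁿ) / (1 - r)
S_5 = 19(1 - (-2/3)^5) / (1 - (-2/3))
S_5 = 19(1 - (-32/243)) / (5/3)
S_5 = 1045/81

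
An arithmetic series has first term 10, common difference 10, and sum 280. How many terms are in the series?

Using S = n/2 × [2a + (n-1)d]
280 = n/2 × [2(10) + (n-1)(10)]
280 = n/2 × [20 + 10n - 10]
560 = n × [10 + 10n]
10n² + (10)n - 560 = 0
Discriminant: Δ = (10)² - 4(10)(-560) = 100 + 22400 = 22500
√Δ = 150
n = [-(10) + √Δ] / (2·10) = (-10 + 150) / 20 = 140 / 20 = 7
(The negative root is discarded since n must be a positive integer.)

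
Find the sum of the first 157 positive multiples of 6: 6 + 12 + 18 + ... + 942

Factor out 6: = 6(1 + 2 + ... + 157) = 6 × n(n+1)/2
= 6 × 157×158/2
= 6 × 12403
= 74418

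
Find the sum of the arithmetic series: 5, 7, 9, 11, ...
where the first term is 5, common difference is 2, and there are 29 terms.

Sₙ = n/2 × (first + last)
Last term = a + (n-1)d = 5 + (29-1)×2 = 61
S_29 = 29/2 × (5 + 61)
S_29 = 29/2 × 66 = 957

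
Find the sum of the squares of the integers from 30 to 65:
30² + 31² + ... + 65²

Use ∑_{k=1}^{n} k² = n(n+1)(2n+1)/6, then subtract the first 29 terms.
∑_{k=1}^{65} k² = 65×66×131/6 = 93665
∑_{k=1}^{29} k² = 29×30×59/6 = 8555
∑_{k=30}^{65} k² = 93665 - 8555 = 85110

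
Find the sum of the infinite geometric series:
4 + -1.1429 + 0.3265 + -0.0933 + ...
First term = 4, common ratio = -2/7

For |r| < 1, S = a / (1 - r)
S = 4 / (1 - (-2/7))
S = 4 / (9/7)
S = 28/9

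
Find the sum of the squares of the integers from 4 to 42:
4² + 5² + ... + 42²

Use ∑_{k=1}^{n} k² = n(n+1)(2n+1)/6, then subtract the first 3 terms.
∑_{k=1}^{42} k² = 42×43×85/6 = 25585
∑_{k=1}^{3} k² = 3×4×7/6 = 14
∑_{k=4}^{42} k² = 25585 - 14 = 25571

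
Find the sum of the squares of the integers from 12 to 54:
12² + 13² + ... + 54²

Use ∑_{k=1}^{n} k² = n(n+1)(2n+1)/6, then subtract the first 11 terms.
∑_{k=1}^{54} k² = 54×55×109/6 = 53955
∑_{k=1}^{11} k² = 11×12×23/6 = 506
∑_{k=12}^{54} k² = 53955 - 506 = 53449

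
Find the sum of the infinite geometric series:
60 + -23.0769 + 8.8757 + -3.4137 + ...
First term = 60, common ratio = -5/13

For |r| < 1, S = a / (1 - r)
S = 60 / (1 - (-5/13))
S = 60 / (18/13)
S = 130/3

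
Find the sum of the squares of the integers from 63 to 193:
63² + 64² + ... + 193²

Use ∑_{k=1}^{n} k² = n(n+1)(2n+1)/6, then subtract the first 62 terms.
∑_{k=1}^{193} k² = 193×194×387/6 = 2415009
∑_{k=1}^{62} k² = 62×63×125/6 = 81375
∑_{k=63}^{193} k² = 2415009 - 81375 = 2333634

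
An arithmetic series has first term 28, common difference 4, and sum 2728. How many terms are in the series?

Using S = n/2 × [2a + (n-1)d]
2728 = n/2 × [2(28) + (n-1)(4)]
2728 = n/2 × [56 + 4n - 4]
5456 = n × [52 + 4n]
4n² + (52)n - 5456 = 0
Discriminant: Δ = (52)² - 4(4)(-5456) = 2704 + 87296 = 90000
√Δ = 300
n = [-(52) + √Δ] / (2·4) = (-52 + 300) / 8 = 248 / 8 = 31
(The negative root is discarded since n must be a positive integer.)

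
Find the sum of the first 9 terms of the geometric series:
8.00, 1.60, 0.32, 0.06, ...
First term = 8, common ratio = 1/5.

Sₙ = a(1 - rⁿ) / (1 - r)
S_9 = 8(1 - (1/5)^9) / (1 - (1/5))
S_9 = 8(1 - (1/1953125)) / (4/5)
S_9 = 3906248/390625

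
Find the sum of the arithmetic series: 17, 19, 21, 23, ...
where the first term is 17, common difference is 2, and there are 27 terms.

Sₙ = n/2 × (first + last)
Last term = a + (n-1)d = 17 + (27-1)×2 = 69
S_27 = 27/2 × (17 + 69)
S_27 = 27/2 × 86 = 1161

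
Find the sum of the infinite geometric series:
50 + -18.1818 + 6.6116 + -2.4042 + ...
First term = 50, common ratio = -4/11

For |r| < 1, S = a / (1 - r)
S = 50 / (1 - (-4/11))
S = 50 / (15/11)
S = 110/3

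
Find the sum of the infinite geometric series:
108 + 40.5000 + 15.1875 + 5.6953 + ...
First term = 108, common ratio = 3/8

For |r| < 1, S = a / (1 - r)
S = 108 / (1 - (3/8))
S = 108 / (5/8)
S = 864/5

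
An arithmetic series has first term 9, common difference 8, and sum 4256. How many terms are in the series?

Using S = n/2 × [2a + (n-1)d]
4256 = n/2 × [2(9) + (n-1)(8)]
4256 = n/2 × [18 + 8n - 8]
8512 = n × [10 + 8n]
8n² + (10)n - 8512 = 0
Discriminant: Δ = (10)² - 4(8)(-8512) = 100 + 272384 = 272484
√Δ = 522
n = [-(10) + √Δ] / (2·8) = (-10 + 522) / 16 = 512 / 16 = 32
(The negative root is discarded since n must be a positive integer.)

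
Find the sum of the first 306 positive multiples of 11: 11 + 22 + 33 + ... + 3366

Factor out 11: = 11(1 + 2 + ... + 306) = 11 × n(n+1)/2
= 11 × 306×307/2
= 11 × 46971
= 516681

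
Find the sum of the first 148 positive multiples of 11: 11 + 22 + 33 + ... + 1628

Factor out 11: = 11(1 + 2 + ... + 148) = 11 × n(n+1)/2
= 11 × 148×149/2
= 11 × 11026
= 121286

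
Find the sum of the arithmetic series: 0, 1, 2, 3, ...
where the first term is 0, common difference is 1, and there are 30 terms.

Sₙ = n/2 × (first + last)
Last term = a + (n-1)d = 0 + (30-1)×1 = 29
S_30 = 30/2 × (0 + 29)
S_30 = 30/2 × 29 = 435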